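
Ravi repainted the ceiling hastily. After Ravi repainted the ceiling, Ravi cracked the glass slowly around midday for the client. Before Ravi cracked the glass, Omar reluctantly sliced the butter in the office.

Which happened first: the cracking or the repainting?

The connectives place the repainting before the cracking.

the repainting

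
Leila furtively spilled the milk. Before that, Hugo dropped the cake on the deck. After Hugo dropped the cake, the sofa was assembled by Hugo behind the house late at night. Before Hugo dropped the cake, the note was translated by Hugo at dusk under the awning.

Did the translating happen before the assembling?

yes

The narrative orders the translating before the assembling.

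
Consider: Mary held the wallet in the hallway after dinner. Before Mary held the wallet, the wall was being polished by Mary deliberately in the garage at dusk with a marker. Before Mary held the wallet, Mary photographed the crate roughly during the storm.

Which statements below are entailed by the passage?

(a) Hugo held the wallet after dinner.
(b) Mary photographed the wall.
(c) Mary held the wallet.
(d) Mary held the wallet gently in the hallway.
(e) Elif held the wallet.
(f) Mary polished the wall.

(a) Not entailed — the passage has Mary holding the wallet, not Hugo.
(b) Not entailed — Mary photographed the crate, not the wall; the wall belongs to the polishing event.
(c) Entailed — dropping 'in the hallway', 'after dinner' leaves a sub-description the original still satisfies.
(d) Not entailed — 'gently' adds information not in the original event.
(e) Not entailed — the passage has Mary holding the wallet, not Elif.
(f) Entailed — 'polish' is an activity; 'was polishing' entails that some polishing happened, so 'polished' holds.

(c), (f)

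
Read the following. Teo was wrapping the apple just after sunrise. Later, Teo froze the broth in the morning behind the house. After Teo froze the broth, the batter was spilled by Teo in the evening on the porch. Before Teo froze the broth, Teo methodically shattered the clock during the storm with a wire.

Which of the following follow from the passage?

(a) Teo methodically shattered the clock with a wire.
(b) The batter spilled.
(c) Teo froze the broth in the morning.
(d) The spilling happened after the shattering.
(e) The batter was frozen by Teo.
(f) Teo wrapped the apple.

(a), (b), (c), (d)

(a) Entailed — dropping 'during the storm' leaves a sub-description the original still satisfies.
(b) Entailed — 'Teo spilled the batter' is causative; it entails the inchoative 'the batter spilled'.
(c) Entailed — the original entails any weakening of itself; this just drops 'behind the house'.
(d) Entailed — the narrative places the shattering before the spilling.
(e) Not entailed — Teo froze the broth, not the batter; the batter belongs to the spilling event.
(f) Not entailed — 'was wrapping' is progressive on an accomplishment; it does not entail the completed 'wrapped'.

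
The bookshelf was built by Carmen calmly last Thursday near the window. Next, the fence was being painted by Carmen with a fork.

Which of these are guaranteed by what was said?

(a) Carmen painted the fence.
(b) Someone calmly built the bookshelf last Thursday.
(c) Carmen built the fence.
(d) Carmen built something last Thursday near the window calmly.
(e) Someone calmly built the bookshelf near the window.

(a) Not entailed — 'was painting' is progressive on an accomplishment; it does not entail the completed 'painted'.
(b) Entailed — every conjunct here is already in the original building event.
(c) Not entailed — Carmen built the bookshelf, not the fence; the fence belongs to the painting event.
(d) Entailed — every conjunct here is already in the original building event.
(e) Entailed — every conjunct here is already in the original building event.

(b), (d), (e)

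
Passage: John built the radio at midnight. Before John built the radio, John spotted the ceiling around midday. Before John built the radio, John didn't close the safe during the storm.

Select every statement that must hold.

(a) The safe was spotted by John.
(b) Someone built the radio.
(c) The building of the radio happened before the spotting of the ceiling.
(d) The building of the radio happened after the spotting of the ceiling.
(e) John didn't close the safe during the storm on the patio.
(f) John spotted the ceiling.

(a) Not entailed — John spotted the ceiling, not the safe; the safe belongs to the closing event.
(b) Entailed — dropping 'at midnight' and generalizing the agent leaves a sub-description the original still satisfies.
(c) Not entailed — the narrative places the spotting before the building, not after.
(d) Entailed — the narrative places the spotting before the building.
(e) Entailed — under negation, adding a further restriction is entailed: if no such closing event occurred, none occurred on the patio either.
(f) Entailed — the original entails any weakening of itself; this just drops 'around midday'.

(b), (d), (e), (f)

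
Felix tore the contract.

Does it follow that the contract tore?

yes

'Felix tore the contract' is the causative; it entails the inchoative 'the contract tore'.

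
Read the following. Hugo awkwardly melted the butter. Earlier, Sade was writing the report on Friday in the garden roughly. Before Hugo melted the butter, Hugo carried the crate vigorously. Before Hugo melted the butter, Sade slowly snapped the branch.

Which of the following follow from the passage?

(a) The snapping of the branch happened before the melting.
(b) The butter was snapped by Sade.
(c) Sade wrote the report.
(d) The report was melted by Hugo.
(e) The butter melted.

(a), (e)

(a) Entailed — the narrative places the snapping before the melting.
(b) Not entailed — Sade snapped the branch, not the butter; the butter belongs to the melting event.
(c) Not entailed — 'was writing' is progressive on an accomplishment; it does not entail the completed 'wrote'.
(d) Not entailed — Hugo melted the butter, not the report; the report belongs to the writing event.
(e) Entailed — 'Hugo melted the butter' is causative; it entails the inchoative 'the butter melted'.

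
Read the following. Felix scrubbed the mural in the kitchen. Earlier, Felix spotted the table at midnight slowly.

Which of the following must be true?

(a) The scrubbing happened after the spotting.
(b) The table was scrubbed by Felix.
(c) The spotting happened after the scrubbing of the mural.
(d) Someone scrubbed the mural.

(a) Entailed — the narrative places the spotting before the scrubbing.
(b) Not entailed — Felix scrubbed the mural, not the table; the table belongs to the spotting event.
(c) Not entailed — the narrative places the spotting before the scrubbing, not after.
(d) Entailed — the original entails any weakening of itself; this just drops 'in the kitchen' and generalizes the agent.

(a), (d)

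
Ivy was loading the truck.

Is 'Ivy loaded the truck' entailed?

'was loading' is progressive; for an accomplishment like 'load the truck', it doesn't entail completion.

no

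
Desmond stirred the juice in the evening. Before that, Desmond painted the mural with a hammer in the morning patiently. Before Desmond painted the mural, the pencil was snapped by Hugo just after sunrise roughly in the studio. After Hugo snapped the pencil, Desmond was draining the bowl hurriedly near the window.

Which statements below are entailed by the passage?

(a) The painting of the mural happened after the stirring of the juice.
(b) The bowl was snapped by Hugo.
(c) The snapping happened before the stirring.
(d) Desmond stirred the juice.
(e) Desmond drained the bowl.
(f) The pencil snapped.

(a) Not entailed — the narrative places the painting before the stirring, not after.
(b) Not entailed — Hugo snapped the pencil, not the bowl; the bowl belongs to the draining event.
(c) Entailed — the narrative places the snapping before the stirring.
(d) Entailed — dropping 'in the evening' leaves a sub-description the original still satisfies.
(e) Not entailed — 'was draining' is progressive on an accomplishment; it does not entail the completed 'drained'.
(f) Entailed — 'Hugo snapped the pencil' is causative; it entails the inchoative 'the pencil snapped'.

(c), (d), (f)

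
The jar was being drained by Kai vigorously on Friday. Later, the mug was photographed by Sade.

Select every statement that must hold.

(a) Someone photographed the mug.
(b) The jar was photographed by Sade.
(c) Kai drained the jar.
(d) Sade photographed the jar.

(a) Entailed — generalizing the agent leaves a sub-description the original still satisfies.
(b) Not entailed — Sade photographed the mug, not the jar; the jar belongs to the draining event.
(c) Not entailed — 'was draining' is progressive on an accomplishment; it does not entail the completed 'drained'.
(d) Not entailed — Sade photographed the mug, not the jar; the jar belongs to the draining event.

(a)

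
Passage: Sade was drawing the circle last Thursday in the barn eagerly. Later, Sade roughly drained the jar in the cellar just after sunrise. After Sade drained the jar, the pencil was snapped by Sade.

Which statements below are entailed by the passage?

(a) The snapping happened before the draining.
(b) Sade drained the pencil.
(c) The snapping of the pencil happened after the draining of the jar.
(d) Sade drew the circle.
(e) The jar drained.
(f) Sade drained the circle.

(c), (e)

(a) Not entailed — the narrative places the draining before the snapping, not after.
(b) Not entailed — Sade drained the jar, not the pencil; the pencil belongs to the snapping event.
(c) Entailed — the narrative places the draining before the snapping.
(d) Not entailed — 'was drawing' is progressive on an accomplishment; it does not entail the completed 'drew'.
(e) Entailed — 'Sade drained the jar' is causative; it entails the inchoative 'the jar drained'.
(f) Not entailed — Sade drained the jar, not the circle; the circle belongs to the drawing event.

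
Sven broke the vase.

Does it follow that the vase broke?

yes

'Sven broke the vase' is the causative; it entails the inchoative 'the vase broke'.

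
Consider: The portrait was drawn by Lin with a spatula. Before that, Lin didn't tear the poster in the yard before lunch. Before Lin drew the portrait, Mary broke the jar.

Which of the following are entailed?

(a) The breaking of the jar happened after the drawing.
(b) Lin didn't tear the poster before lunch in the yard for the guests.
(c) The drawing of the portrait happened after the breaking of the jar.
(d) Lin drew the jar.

(a) Not entailed — the narrative places the breaking before the drawing, not after.
(b) Entailed — under negation, adding a further restriction is entailed: if no such tearing event occurred, none occurred for the guests either.
(c) Entailed — the narrative places the breaking before the drawing.
(d) Not entailed — Lin drew the portrait, not the jar; the jar belongs to the breaking event.

(b), (c)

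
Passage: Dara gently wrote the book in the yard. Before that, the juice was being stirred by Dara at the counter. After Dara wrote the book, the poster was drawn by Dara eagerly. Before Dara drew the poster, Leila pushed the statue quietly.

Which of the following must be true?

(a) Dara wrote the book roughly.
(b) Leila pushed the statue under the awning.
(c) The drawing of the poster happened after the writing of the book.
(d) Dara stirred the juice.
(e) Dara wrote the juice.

(c), (d)

(a) Not entailed — 'roughly' adds a manner not in (and inconsistent with) the original.
(b) Not entailed — 'under the awning' adds information not in the original event.
(c) Entailed — the narrative places the writing before the drawing.
(d) Entailed — 'stir' is an activity; 'was stirring' entails that some stirring happened, so 'stirred' holds.
(e) Not entailed — Dara wrote the book, not the juice; the juice belongs to the stirring event.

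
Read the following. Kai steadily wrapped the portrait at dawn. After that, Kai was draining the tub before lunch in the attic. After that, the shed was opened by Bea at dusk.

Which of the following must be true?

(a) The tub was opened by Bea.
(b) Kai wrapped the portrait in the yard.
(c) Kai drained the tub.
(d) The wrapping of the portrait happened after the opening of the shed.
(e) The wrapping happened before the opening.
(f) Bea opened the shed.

(a) Not entailed — Bea opened the shed, not the tub; the tub belongs to the draining event.
(b) Not entailed — 'in the yard' adds information not in the original event.
(c) Not entailed — 'was draining' is progressive on an accomplishment; it does not entail the completed 'drained'.
(d) Not entailed — the narrative places the wrapping before the opening, not after.
(e) Entailed — the narrative places the wrapping before the opening.
(f) Entailed — every conjunct here is already in the original opening event.

(e), (f)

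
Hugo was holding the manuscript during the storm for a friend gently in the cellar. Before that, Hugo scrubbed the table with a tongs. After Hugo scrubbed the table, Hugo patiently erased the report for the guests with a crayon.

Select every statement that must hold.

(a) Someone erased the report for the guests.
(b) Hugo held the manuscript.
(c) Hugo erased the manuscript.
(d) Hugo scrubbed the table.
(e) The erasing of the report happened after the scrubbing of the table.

(a), (b), (d), (e)

(a) Entailed — the original entails any weakening of itself; this just drops 'patiently', 'with a crayon' and generalizes the agent.
(b) Entailed — 'hold' is an activity; 'was holding' entails that some holding happened, so 'held' holds.
(c) Not entailed — Hugo erased the report, not the manuscript; the manuscript belongs to the holding event.
(d) Entailed — this follows by dropping conjuncts from the scrubbing event's description.
(e) Entailed — the narrative places the scrubbing before the erasing.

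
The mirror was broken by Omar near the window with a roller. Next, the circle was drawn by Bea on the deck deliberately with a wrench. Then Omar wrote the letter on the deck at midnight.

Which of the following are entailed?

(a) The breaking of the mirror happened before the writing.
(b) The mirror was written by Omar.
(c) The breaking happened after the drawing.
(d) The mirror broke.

(a) Entailed — the narrative places the breaking before the writing.
(b) Not entailed — Omar wrote the letter, not the mirror; the mirror belongs to the breaking event.
(c) Not entailed — the narrative places the breaking before the drawing, not after.
(d) Entailed — 'Omar broke the mirror' is causative; it entails the inchoative 'the mirror broke'.

(a), (d)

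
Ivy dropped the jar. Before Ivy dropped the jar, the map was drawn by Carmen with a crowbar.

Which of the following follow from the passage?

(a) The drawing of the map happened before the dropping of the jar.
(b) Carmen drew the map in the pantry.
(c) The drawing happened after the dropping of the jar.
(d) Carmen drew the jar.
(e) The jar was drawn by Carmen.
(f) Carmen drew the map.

(a), (f)

(a) Entailed — the narrative places the drawing before the dropping.
(b) Not entailed — 'in the pantry' adds information not in the original event.
(c) Not entailed — the narrative places the drawing before the dropping, not after.
(d) Not entailed — Carmen drew the map, not the jar; the jar belongs to the dropping event.
(e) Not entailed — Carmen drew the map, not the jar; the jar belongs to the dropping event.
(f) Entailed — every conjunct here is already in the original drawing event.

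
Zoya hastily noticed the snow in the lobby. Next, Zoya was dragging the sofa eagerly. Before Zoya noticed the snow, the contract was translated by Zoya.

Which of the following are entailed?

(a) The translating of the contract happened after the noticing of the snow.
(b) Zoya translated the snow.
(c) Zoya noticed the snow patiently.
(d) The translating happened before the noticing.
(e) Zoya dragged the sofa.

(a) Not entailed — the narrative places the translating before the noticing, not after.
(b) Not entailed — Zoya translated the contract, not the snow; the snow belongs to the noticing event.
(c) Not entailed — 'patiently' adds a manner not in (and inconsistent with) the original.
(d) Entailed — the narrative places the translating before the noticing.
(e) Entailed — 'drag' is an activity; 'was dragging' entails that some dragging happened, so 'dragged' holds.

(d), (e)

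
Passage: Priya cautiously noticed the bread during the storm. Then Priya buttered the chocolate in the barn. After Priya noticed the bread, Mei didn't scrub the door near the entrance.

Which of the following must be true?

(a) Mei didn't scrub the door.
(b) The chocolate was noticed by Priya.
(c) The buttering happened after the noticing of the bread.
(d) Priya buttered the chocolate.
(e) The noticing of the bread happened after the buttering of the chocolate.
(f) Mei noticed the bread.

(a) Not entailed — dropping 'near the entrance' under negation is not valid — the original leaves open that Mei scrubbed the door some other way.
(b) Not entailed — Priya noticed the bread, not the chocolate; the chocolate belongs to the buttering event.
(c) Entailed — the narrative places the noticing before the buttering.
(d) Entailed — the original entails any weakening of itself; this just drops 'in the barn'.
(e) Not entailed — the narrative places the noticing before the buttering, not after.
(f) Not entailed — the passage has Priya noticing the bread, not Mei.

(c), (d)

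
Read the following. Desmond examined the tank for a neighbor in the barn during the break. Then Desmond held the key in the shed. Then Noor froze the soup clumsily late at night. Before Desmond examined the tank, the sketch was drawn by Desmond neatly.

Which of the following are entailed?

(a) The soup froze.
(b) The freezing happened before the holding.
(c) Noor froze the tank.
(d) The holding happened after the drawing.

(a), (d)

(a) Entailed — 'Noor froze the soup' is causative; it entails the inchoative 'the soup froze'.
(b) Not entailed — the narrative places the holding before the freezing, not after.
(c) Not entailed — Noor froze the soup, not the tank; the tank belongs to the examining event.
(d) Entailed — the narrative places the drawing before the holding.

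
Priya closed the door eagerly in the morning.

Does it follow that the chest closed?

no

Nothing is said about any chest; only the door is affected.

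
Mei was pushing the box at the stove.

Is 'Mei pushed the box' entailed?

'push' is atelic; if Mei was pushing the box, then Mei pushed the box (for some time).

yes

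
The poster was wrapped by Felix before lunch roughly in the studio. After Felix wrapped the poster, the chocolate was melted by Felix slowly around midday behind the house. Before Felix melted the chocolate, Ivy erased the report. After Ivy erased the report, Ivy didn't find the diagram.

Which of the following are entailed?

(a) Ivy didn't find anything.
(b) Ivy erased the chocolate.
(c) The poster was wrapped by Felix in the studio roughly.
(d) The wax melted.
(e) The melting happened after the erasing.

(c), (e)

(a) Not entailed — the original only denies this specific event; Ivy may have found something else.
(b) Not entailed — Ivy erased the report, not the chocolate; the chocolate belongs to the melting event.
(c) Entailed — dropping 'before lunch' leaves a sub-description the original still satisfies.
(d) Not entailed — the chocolate is what melted, not the wax.
(e) Entailed — the narrative places the erasing before the melting.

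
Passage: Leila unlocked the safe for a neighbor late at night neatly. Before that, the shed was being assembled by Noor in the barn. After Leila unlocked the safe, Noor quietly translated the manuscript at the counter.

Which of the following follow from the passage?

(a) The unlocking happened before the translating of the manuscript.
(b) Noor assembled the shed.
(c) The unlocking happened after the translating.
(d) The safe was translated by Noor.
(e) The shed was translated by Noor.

(a)

(a) Entailed — the narrative places the unlocking before the translating.
(b) Not entailed — 'was assembling' is progressive on an accomplishment; it does not entail the completed 'assembled'.
(c) Not entailed — the narrative places the unlocking before the translating, not after.
(d) Not entailed — Noor translated the manuscript, not the safe; the safe belongs to the unlocking event.
(e) Not entailed — Noor translated the manuscript, not the shed; the shed belongs to the assembling event.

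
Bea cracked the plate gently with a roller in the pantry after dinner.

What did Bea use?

'with a roller' marks the instrument of the cracking event.

a roller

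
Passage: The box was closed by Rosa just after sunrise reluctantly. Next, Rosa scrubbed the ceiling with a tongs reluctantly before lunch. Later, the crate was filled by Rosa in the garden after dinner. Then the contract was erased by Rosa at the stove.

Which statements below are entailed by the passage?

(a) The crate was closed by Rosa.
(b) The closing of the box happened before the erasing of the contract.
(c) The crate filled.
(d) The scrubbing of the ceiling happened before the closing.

(a) Not entailed — Rosa closed the box, not the crate; the crate belongs to the filling event.
(b) Entailed — the narrative places the closing before the erasing.
(c) Entailed — 'Rosa filled the crate' is causative; it entails the inchoative 'the crate filled'.
(d) Not entailed — the narrative places the closing before the scrubbing, not after.

(b), (c)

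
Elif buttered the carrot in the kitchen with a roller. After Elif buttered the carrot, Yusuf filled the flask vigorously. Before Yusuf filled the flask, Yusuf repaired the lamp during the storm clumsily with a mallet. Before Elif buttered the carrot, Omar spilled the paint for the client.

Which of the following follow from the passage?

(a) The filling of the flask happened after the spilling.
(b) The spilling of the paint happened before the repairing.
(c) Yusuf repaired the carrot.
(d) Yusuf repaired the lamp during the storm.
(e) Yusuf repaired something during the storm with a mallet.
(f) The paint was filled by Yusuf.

(a) Entailed — the narrative places the spilling before the filling.
(b) Not entailed — the narrative doesn't order the spilling relative to the repairing.
(c) Not entailed — Yusuf repaired the lamp, not the carrot; the carrot belongs to the buttering event.
(d) Entailed — this follows by dropping conjuncts from the repairing event's description.
(e) Entailed — the original entails any weakening of itself; this just drops 'clumsily' and generalizes the patient.
(f) Not entailed — Yusuf filled the flask, not the paint; the paint belongs to the spilling event.

(a), (d), (e)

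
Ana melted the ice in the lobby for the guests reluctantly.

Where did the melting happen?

in the lobby

'in the lobby' marks the location of the melting event.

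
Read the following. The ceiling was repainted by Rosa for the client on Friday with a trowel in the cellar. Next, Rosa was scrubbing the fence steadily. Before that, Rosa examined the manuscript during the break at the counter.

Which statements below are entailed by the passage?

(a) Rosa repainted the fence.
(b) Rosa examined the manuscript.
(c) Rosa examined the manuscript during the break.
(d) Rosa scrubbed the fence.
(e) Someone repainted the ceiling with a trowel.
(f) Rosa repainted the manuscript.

(a) Not entailed — Rosa repainted the ceiling, not the fence; the fence belongs to the scrubbing event.
(b) Entailed — this follows by dropping conjuncts from the examining event's description.
(c) Entailed — this follows by dropping conjuncts from the examining event's description.
(d) Entailed — 'scrub' is an activity; 'was scrubbing' entails that some scrubbing happened, so 'scrubbed' holds.
(e) Entailed — this follows by dropping conjuncts from the repainting event's description.
(f) Not entailed — Rosa repainted the ceiling, not the manuscript; the manuscript belongs to the examining event.

(b), (c), (d), (e)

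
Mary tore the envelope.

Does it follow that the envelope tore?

yes

'Mary tore the envelope' is the causative; it entails the inchoative 'the envelope tore'.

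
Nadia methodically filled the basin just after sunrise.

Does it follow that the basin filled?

'Nadia filled the basin' is the causative; it entails the inchoative 'the basin filled'.

yes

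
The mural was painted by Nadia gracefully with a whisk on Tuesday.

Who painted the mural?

Nadia

'Nadia' marks the agent of the painting event.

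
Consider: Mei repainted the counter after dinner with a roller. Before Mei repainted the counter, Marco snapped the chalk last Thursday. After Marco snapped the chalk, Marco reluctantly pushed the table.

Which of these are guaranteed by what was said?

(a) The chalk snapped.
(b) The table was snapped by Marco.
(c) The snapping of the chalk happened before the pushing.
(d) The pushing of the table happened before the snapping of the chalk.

(a), (c)

(a) Entailed — 'Marco snapped the chalk' is causative; it entails the inchoative 'the chalk snapped'.
(b) Not entailed — Marco snapped the chalk, not the table; the table belongs to the pushing event.
(c) Entailed — the narrative places the snapping before the pushing.
(d) Not entailed — the narrative places the snapping before the pushing, not after.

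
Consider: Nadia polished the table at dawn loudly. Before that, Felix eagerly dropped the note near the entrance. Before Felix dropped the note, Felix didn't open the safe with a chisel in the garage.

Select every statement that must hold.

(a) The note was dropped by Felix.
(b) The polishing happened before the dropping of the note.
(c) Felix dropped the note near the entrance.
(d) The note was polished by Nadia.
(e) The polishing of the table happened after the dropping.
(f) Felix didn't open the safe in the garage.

(a), (c), (e)

(a) Entailed — this follows by dropping conjuncts from the dropping event's description.
(b) Not entailed — the narrative places the dropping before the polishing, not after.
(c) Entailed — the original entails any weakening of itself; this just drops 'eagerly'.
(d) Not entailed — Nadia polished the table, not the note; the note belongs to the dropping event.
(e) Entailed — the narrative places the dropping before the polishing.
(f) Not entailed — dropping 'with a chisel' under negation is not valid — the original leaves open that Felix opened the safe some other way.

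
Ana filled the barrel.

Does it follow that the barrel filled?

'Ana filled the barrel' is the causative; it entails the inchoative 'the barrel filled'.

yes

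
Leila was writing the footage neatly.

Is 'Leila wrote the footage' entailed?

'was writing' is progressive; for an accomplishment like 'write the footage', it doesn't entail completion.

no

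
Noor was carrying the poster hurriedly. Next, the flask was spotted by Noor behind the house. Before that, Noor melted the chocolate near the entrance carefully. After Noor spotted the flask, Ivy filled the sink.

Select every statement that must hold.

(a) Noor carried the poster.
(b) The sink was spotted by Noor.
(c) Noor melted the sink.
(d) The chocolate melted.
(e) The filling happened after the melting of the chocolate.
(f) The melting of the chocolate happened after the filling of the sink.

(a), (d), (e)

(a) Entailed — 'carry' is an activity; 'was carrying' entails that some carrying happened, so 'carried' holds.
(b) Not entailed — Noor spotted the flask, not the sink; the sink belongs to the filling event.
(c) Not entailed — Noor melted the chocolate, not the sink; the sink belongs to the filling event.
(d) Entailed — 'Noor melted the chocolate' is causative; it entails the inchoative 'the chocolate melted'.
(e) Entailed — the narrative places the melting before the filling.
(f) Not entailed — the narrative places the melting before the filling, not after.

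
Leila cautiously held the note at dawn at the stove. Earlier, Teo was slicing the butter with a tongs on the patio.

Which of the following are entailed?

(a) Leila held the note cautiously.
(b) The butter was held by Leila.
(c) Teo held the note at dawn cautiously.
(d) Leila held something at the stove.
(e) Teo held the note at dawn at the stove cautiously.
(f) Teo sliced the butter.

(a), (d)

(a) Entailed — this follows by dropping conjuncts from the holding event's description.
(b) Not entailed — Leila held the note, not the butter; the butter belongs to the slicing event.
(c) Not entailed — the passage has Leila holding the note, not Teo.
(d) Entailed — this follows by dropping conjuncts from the holding event's description.
(e) Not entailed — the passage has Leila holding the note, not Teo.
(f) Not entailed — 'was slicing' is progressive on an accomplishment; it does not entail the completed 'sliced'.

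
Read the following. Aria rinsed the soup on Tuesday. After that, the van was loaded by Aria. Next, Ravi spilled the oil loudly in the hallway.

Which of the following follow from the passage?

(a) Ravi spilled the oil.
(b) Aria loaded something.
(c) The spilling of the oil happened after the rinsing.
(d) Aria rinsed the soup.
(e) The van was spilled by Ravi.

(a) Entailed — dropping 'loudly', 'in the hallway' leaves a sub-description the original still satisfies.
(b) Entailed — the original entails any weakening of itself; this just generalizes the patient.
(c) Entailed — the narrative places the rinsing before the spilling.
(d) Entailed — every conjunct here is already in the original rinsing event.
(e) Not entailed — Ravi spilled the oil, not the van; the van belongs to the loading event.

(a), (b), (c), (d)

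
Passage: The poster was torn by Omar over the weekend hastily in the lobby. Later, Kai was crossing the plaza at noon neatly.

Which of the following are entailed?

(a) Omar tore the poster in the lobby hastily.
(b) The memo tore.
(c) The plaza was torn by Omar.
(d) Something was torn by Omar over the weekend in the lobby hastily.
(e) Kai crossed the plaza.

(a) Entailed — the original entails any weakening of itself; this just drops 'over the weekend'.
(b) Not entailed — the poster is what tore, not the memo.
(c) Not entailed — Omar tore the poster, not the plaza; the plaza belongs to the crossing event.
(d) Entailed — the original entails any weakening of itself; this just generalizes the patient.
(e) Not entailed — 'was crossing' is progressive on an accomplishment; it does not entail the completed 'crossed'.

(a), (d)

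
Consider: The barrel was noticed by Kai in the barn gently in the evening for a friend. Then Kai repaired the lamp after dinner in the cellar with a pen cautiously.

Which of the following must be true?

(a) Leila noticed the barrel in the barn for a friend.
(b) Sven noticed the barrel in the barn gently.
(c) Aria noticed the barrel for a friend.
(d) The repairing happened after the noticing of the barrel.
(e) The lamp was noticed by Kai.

(d)

(a) Not entailed — the passage has Kai noticing the barrel, not Leila.
(b) Not entailed — the passage has Kai noticing the barrel, not Sven.
(c) Not entailed — the passage has Kai noticing the barrel, not Aria.
(d) Entailed — the narrative places the noticing before the repairing.
(e) Not entailed — Kai noticed the barrel, not the lamp; the lamp belongs to the repairing event.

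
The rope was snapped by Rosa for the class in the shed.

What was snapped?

the rope

'the rope' marks the patient of the snapping event.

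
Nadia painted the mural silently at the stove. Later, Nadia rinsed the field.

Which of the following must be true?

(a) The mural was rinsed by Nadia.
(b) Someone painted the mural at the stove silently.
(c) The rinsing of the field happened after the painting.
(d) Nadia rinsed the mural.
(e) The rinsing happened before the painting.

(a) Not entailed — Nadia rinsed the field, not the mural; the mural belongs to the painting event.
(b) Entailed — this follows by dropping conjuncts from the painting event's description.
(c) Entailed — the narrative places the painting before the rinsing.
(d) Not entailed — Nadia rinsed the field, not the mural; the mural belongs to the painting event.
(e) Not entailed — the narrative places the painting before the rinsing, not after.

(b), (c)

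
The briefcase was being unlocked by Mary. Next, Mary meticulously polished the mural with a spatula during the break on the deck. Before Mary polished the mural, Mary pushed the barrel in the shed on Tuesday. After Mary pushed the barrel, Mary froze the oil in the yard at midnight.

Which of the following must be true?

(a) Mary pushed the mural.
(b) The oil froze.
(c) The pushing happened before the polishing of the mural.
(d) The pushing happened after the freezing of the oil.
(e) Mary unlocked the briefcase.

(a) Not entailed — Mary pushed the barrel, not the mural; the mural belongs to the polishing event.
(b) Entailed — 'Mary froze the oil' is causative; it entails the inchoative 'the oil froze'.
(c) Entailed — the narrative places the pushing before the polishing.
(d) Not entailed — the narrative places the pushing before the freezing, not after.
(e) Not entailed — 'was unlocking' is progressive on an accomplishment; it does not entail the completed 'unlocked'.

(b), (c)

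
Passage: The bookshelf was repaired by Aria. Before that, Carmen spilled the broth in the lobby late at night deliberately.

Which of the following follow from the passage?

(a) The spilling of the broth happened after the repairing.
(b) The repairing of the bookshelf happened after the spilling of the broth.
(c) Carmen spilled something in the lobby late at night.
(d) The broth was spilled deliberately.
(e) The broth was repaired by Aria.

(b), (c), (d)

(a) Not entailed — the narrative places the spilling before the repairing, not after.
(b) Entailed — the narrative places the spilling before the repairing.
(c) Entailed — dropping 'deliberately' and generalizing the patient leaves a sub-description the original still satisfies.
(d) Entailed — this follows by dropping conjuncts from the spilling event's description.
(e) Not entailed — Aria repaired the bookshelf, not the broth; the broth belongs to the spilling event.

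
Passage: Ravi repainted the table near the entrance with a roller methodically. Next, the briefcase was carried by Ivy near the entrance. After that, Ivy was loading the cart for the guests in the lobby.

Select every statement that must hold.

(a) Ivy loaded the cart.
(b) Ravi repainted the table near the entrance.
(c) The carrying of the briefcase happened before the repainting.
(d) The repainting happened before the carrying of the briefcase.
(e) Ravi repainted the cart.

(a) Not entailed — 'was loading' is progressive on an accomplishment; it does not entail the completed 'loaded'.
(b) Entailed — the original entails any weakening of itself; this just drops 'with a roller', 'methodically'.
(c) Not entailed — the narrative places the repainting before the carrying, not after.
(d) Entailed — the narrative places the repainting before the carrying.
(e) Not entailed — Ravi repainted the table, not the cart; the cart belongs to the loading event.

(b), (d)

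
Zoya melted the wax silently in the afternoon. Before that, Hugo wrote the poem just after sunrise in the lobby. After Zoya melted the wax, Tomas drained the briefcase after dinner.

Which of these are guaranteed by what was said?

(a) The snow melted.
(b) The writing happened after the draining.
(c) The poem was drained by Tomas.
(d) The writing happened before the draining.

(d)

(a) Not entailed — the wax is what melted, not the snow.
(b) Not entailed — the narrative places the writing before the draining, not after.
(c) Not entailed — Tomas drained the briefcase, not the poem; the poem belongs to the writing event.
(d) Entailed — the narrative places the writing before the draining.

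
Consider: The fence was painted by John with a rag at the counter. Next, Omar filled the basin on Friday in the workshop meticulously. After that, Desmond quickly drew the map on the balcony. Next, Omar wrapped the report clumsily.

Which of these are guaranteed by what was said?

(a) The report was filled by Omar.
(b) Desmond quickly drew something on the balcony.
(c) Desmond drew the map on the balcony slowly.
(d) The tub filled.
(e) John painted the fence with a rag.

(b), (e)

(a) Not entailed — Omar filled the basin, not the report; the report belongs to the wrapping event.
(b) Entailed — this follows by dropping conjuncts from the drawing event's description.
(c) Not entailed — 'slowly' adds a manner not in (and inconsistent with) the original.
(d) Not entailed — the basin is what filled, not the tub.
(e) Entailed — dropping 'at the counter' leaves a sub-description the original still satisfies.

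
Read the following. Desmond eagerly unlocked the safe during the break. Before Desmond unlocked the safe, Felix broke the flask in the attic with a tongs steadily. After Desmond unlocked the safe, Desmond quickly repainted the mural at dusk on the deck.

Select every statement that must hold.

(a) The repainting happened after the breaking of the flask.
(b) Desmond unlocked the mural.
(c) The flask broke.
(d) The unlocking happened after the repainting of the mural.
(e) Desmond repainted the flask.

(a) Entailed — the narrative places the breaking before the repainting.
(b) Not entailed — Desmond unlocked the safe, not the mural; the mural belongs to the repainting event.
(c) Entailed — 'Felix broke the flask' is causative; it entails the inchoative 'the flask broke'.
(d) Not entailed — the narrative places the unlocking before the repainting, not after.
(e) Not entailed — Desmond repainted the mural, not the flask; the flask belongs to the breaking event.

(a), (c)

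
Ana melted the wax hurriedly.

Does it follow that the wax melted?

'Ana melted the wax' is the causative; it entails the inchoative 'the wax melted'.

yes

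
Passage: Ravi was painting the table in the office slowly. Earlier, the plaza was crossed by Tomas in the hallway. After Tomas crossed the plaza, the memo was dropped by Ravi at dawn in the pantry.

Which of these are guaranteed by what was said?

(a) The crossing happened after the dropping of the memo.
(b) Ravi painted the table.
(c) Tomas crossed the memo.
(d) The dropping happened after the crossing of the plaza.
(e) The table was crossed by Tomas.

(d)

(a) Not entailed — the narrative places the crossing before the dropping, not after.
(b) Not entailed — 'was painting' is progressive on an accomplishment; it does not entail the completed 'painted'.
(c) Not entailed — Tomas crossed the plaza, not the memo; the memo belongs to the dropping event.
(d) Entailed — the narrative places the crossing before the dropping.
(e) Not entailed — Tomas crossed the plaza, not the table; the table belongs to the painting event.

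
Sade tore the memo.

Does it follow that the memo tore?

yes

'Sade tore the memo' is the causative; it entails the inchoative 'the memo tore'.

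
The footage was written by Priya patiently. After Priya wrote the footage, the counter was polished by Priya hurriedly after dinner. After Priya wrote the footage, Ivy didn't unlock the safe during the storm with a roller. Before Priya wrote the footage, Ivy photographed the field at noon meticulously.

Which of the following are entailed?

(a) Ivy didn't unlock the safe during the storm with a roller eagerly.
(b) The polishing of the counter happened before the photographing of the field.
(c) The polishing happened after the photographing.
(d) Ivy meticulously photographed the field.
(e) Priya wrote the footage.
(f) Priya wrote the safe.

(a) Entailed — under negation, adding a further restriction is entailed: if no such unlocking event occurred, none occurred eagerly either.
(b) Not entailed — the narrative places the photographing before the polishing, not after.
(c) Entailed — the narrative places the photographing before the polishing.
(d) Entailed — this follows by dropping conjuncts from the photographing event's description.
(e) Entailed — dropping 'patiently' leaves a sub-description the original still satisfies.
(f) Not entailed — Priya wrote the footage, not the safe; the safe belongs to the unlocking event.

(a), (c), (d), (e)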